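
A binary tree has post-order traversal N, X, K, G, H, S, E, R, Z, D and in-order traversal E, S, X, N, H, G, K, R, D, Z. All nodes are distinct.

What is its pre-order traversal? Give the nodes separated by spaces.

The last element of post-order is the root; it splits in-order into left and right subtrees.
Root D: left subtree has 8 nodes {E, S, X, N, H, G, K, R}, right has 1 {Z}.
  Root R: left subtree has 7 nodes {E, S, X, N, H, G, K}, right has 0 { }.
    Root E: left subtree has 0 nodes { }, right has 6 {S, X, N, H, G, K}.
      Root S: left subtree has 0 nodes { }, right has 5 {X, N, H, G, K}.
        Root H: left subtree has 2 nodes {X, N}, right has 2 {G, K}.
          Root X: left subtree has 0 nodes { }, right has 1 {N}.
          Root G: left subtree has 0 nodes { }, right has 1 {K}.

D R E S H X N G K Z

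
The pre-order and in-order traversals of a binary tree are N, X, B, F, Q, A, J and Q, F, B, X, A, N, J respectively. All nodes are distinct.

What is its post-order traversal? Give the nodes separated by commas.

Q, F, B, A, X, J, N

The first element of pre-order is the root; it splits in-order into left and right subtrees.
Root N: left subtree has 5 nodes {Q, F, B, X, A}, right has 1 {J}.
  Root X: left subtree has 3 nodes {Q, F, B}, right has 1 {A}.
    Root B: left subtree has 2 nodes {Q, F}, right has 0 { }.
      Root F: left subtree has 1 node {Q}, right has 0 { }.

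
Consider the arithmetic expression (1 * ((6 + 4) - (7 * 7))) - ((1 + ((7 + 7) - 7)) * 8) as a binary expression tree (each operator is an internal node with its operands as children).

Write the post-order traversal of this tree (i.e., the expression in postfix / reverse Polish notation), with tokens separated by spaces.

Post-order on an expression tree gives postfix notation: for each operator, emit left operand, right operand, then the operator.

1 6 4 + 7 7 * - * 1 7 7 + 7 - + 8 * -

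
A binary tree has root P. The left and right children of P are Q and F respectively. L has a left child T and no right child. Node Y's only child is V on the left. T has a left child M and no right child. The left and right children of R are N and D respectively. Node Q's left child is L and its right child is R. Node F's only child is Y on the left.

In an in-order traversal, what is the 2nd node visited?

T

In-order visits the left subtree, then the node, then the right subtree.
At P: go left to Q.
  At Q: go left to L.
    At L: go left to T.
      At T: go left to M.
        M is a leaf — visit M.
      Visit T.
      At T: no right child.
    Visit L.
    At L: no right child.
  Visit Q.
  At Q: go right to R.
    At R: go left to N.
      N is a leaf — visit N.
    Visit R.
    At R: go right to D.
      D is a leaf — visit D.
Visit P.
At P: go right to F.
  At F: go left to Y.
    At Y: go left to V.
      V is a leaf — visit V.
    Visit Y.
    At Y: no right child.
  Visit F.
  At F: no right child.
Full in-order sequence: M, T, L, Q, N, R, D, P, V, Y, F.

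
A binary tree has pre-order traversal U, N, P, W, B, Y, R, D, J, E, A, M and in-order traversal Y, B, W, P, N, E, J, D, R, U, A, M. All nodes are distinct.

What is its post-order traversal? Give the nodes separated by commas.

Y, B, W, P, E, J, D, R, N, M, A, U

The first element of pre-order is the root; it splits in-order into left and right subtrees.
Root U: left subtree has 9 nodes {Y, B, W, P, N, E, J, D, R}, right has 2 {A, M}.
  Root N: left subtree has 4 nodes {Y, B, W, P}, right has 4 {E, J, D, R}.
    Root P: left subtree has 3 nodes {Y, B, W}, right has 0 { }.
      Root W: left subtree has 2 nodes {Y, B}, right has 0 { }.
        Root B: left subtree has 1 node {Y}, right has 0 { }.
    Root R: left subtree has 3 nodes {E, J, D}, right has 0 { }.
      Root D: left subtree has 2 nodes {E, J}, right has 0 { }.
        Root J: left subtree has 1 node {E}, right has 0 { }.
  Root A: left subtree has 0 nodes { }, right has 1 {M}.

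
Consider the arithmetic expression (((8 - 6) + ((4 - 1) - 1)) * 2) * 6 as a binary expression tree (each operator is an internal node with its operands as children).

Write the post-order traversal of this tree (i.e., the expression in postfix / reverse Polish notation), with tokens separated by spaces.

8 6 - 4 1 - 1 - + 2 * 6 *

Post-order on an expression tree gives postfix notation: for each operator, emit left operand, right operand, then the operator.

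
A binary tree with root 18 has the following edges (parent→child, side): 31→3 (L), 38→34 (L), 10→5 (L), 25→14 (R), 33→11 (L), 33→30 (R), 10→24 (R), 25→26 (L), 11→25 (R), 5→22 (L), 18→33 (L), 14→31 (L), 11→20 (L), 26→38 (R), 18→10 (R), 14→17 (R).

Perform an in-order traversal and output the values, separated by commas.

In-order visits the left subtree, then the node, then the right subtree.
At 18: go left to 33.
  At 33: go left to 11.
    At 11: go left to 20.
      20 is a leaf — visit 20.
    Visit 11.
    At 11: go right to 25.
      At 25: go left to 26.
        At 26: no left child.
        Visit 26.
        At 26: go right to 38.
          At 38: go left to 34.
            34 is a leaf — visit 34.
          Visit 38.
          At 38: no right child.
      Visit 25.
      At 25: go right to 14.
        At 14: go left to 31.
          At 31: go left to 3.
            3 is a leaf — visit 3.
          Visit 31.
          At 31: no right child.
        Visit 14.
        At 14: go right to 17.
          17 is a leaf — visit 17.
  Visit 33.
  At 33: go right to 30.
    30 is a leaf — visit 30.
Visit 18.
At 18: go right to 10.
  At 10: go left to 5.
    At 5: go left to 22.
      22 is a leaf — visit 22.
    Visit 5.
    At 5: no right child.
  Visit 10.
  At 10: go right to 24.
    24 is a leaf — visit 24.

20, 11, 26, 34, 38, 25, 3, 31, 14, 17, 33, 30, 18, 22, 5, 10, 24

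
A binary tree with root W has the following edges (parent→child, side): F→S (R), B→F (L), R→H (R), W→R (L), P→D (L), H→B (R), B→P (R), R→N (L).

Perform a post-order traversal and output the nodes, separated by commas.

Post-order visits the left subtree, then the right subtree, then the node.
At W: go left to R.
  At R: go left to N.
    N is a leaf — visit N.
  At R: go right to H.
    At H: no left child.
    At H: go right to B.
      At B: go left to F.
        At F: no left child.
        At F: go right to S.
          S is a leaf — visit S.
        Visit F.
      At B: go right to P.
        At P: go left to D.
          D is a leaf — visit D.
        At P: no right child.
        Visit P.
      Visit B.
    Visit H.
  Visit R.
At W: no right child.
Visit W.

N, S, F, D, P, B, H, R, W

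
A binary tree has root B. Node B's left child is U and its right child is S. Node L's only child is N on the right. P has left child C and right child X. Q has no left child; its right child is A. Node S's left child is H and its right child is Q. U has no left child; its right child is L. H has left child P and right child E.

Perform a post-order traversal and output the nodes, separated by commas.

Post-order visits the left subtree, then the right subtree, then the node.
At B: go left to U.
  At U: no left child.
  At U: go right to L.
    At L: no left child.
    At L: go right to N.
      N is a leaf — visit N.
    Visit L.
  Visit U.
At B: go right to S.
  At S: go left to H.
    At H: go left to P.
      At P: go left to C.
        C is a leaf — visit C.
      At P: go right to X.
        X is a leaf — visit X.
      Visit P.
    At H: go right to E.
      E is a leaf — visit E.
    Visit H.
  At S: go right to Q.
    At Q: no left child.
    At Q: go right to A.
      A is a leaf — visit A.
    Visit Q.
  Visit S.
Visit B.

N, L, U, C, X, P, E, H, A, Q, S, B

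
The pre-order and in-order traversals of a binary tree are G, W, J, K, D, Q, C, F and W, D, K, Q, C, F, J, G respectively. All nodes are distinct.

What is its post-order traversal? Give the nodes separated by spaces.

The first element of pre-order is the root; it splits in-order into left and right subtrees.
Root G: left subtree has 7 nodes {W, D, K, Q, C, F, J}, right has 0 { }.
  Root W: left subtree has 0 nodes { }, right has 6 {D, K, Q, C, F, J}.
    Root J: left subtree has 5 nodes {D, K, Q, C, F}, right has 0 { }.
      Root K: left subtree has 1 node {D}, right has 3 {Q, C, F}.
        Root Q: left subtree has 0 nodes { }, right has 2 {C, F}.
          Root C: left subtree has 0 nodes { }, right has 1 {F}.

D F C Q K J W G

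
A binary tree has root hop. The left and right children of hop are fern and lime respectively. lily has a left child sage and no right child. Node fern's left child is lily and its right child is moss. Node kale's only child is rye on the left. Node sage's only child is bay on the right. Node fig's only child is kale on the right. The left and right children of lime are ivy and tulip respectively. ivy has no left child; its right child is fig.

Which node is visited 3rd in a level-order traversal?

lime

Level-order visits nodes level by level from the root, left to right within each level.
Level 0: hop
Level 1: fern, lime
Level 2: lily, moss, ivy, tulip
Level 3: sage, fig
Level 4: bay, kale
Level 5: rye
Full level-order sequence: hop, fern, lime, lily, moss, ivy, tulip, sage, fig, bay, kale, rye.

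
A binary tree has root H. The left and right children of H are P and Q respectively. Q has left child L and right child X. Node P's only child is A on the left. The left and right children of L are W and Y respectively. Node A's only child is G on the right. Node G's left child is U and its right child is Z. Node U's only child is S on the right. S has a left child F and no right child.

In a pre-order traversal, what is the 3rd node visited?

Pre-order visits the node, then its left subtree, then its right subtree.
Visit H.
At H: go left to P.
  Visit P.
  At P: go left to A.
    Visit A.
    At A: no left child.
    At A: go right to G.
      Visit G.
      At G: go left to U.
        Visit U.
        At U: no left child.
        At U: go right to S.
          Visit S.
          At S: go left to F.
            F is a leaf — visit F.
          At S: no right child.
      At G: go right to Z.
        Z is a leaf — visit Z.
  At P: no right child.
At H: go right to Q.
  Visit Q.
  At Q: go left to L.
    Visit L.
    At L: go left to W.
      W is a leaf — visit W.
    At L: go right to Y.
      Y is a leaf — visit Y.
  At Q: go right to X.
    X is a leaf — visit X.
Full pre-order sequence: H, P, A, G, U, S, F, Z, Q, L, W, Y, X.

A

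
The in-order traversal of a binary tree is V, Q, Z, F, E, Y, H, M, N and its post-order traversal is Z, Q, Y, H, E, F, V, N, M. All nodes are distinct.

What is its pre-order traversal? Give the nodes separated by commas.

The last element of post-order is the root; it splits in-order into left and right subtrees.
Root M: left subtree has 7 nodes {V, Q, Z, F, E, Y, H}, right has 1 {N}.
  Root V: left subtree has 0 nodes { }, right has 6 {Q, Z, F, E, Y, H}.
    Root F: left subtree has 2 nodes {Q, Z}, right has 3 {E, Y, H}.
      Root Q: left subtree has 0 nodes { }, right has 1 {Z}.
      Root E: left subtree has 0 nodes { }, right has 2 {Y, H}.
        Root H: left subtree has 1 node {Y}, right has 0 { }.

M, V, F, Q, Z, E, H, Y, N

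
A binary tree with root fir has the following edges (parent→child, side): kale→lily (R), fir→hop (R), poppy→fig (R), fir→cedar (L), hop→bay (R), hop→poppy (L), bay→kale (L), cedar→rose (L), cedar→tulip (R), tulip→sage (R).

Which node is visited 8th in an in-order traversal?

In-order visits the left subtree, then the node, then the right subtree.
At fir: go left to cedar.
  At cedar: go left to rose.
    rose is a leaf — visit rose.
  Visit cedar.
  At cedar: go right to tulip.
    At tulip: no left child.
    Visit tulip.
    At tulip: go right to sage.
      sage is a leaf — visit sage.
Visit fir.
At fir: go right to hop.
  At hop: go left to poppy.
    At poppy: no left child.
    Visit poppy.
    At poppy: go right to fig.
      fig is a leaf — visit fig.
  Visit hop.
  At hop: go right to bay.
    At bay: go left to kale.
      At kale: no left child.
      Visit kale.
      At kale: go right to lily.
        lily is a leaf — visit lily.
    Visit bay.
    At bay: no right child.
Full in-order sequence: rose, cedar, tulip, sage, fir, poppy, fig, hop, kale, lily, bay.

hop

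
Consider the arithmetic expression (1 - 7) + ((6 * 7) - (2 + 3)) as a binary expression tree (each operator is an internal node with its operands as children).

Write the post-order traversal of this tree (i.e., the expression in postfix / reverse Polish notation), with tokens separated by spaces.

1 7 - 6 7 * 2 3 + - +

Post-order on an expression tree gives postfix notation: for each operator, emit left operand, right operand, then the operator.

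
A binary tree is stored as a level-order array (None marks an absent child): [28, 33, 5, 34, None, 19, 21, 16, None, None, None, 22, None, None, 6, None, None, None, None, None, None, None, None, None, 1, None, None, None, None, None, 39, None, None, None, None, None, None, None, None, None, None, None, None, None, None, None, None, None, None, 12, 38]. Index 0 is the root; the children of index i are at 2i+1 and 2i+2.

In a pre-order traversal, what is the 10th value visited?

38

Pre-order visits the node, then its left subtree, then its right subtree.
Visit 28.
At 28: go left to 33.
  Visit 33.
  At 33: go left to 34.
    Visit 34.
    At 34: go left to 16.
      16 is a leaf — visit 16.
    At 34: no right child.
  At 33: no right child.
At 28: go right to 5.
  Visit 5.
  At 5: go left to 19.
    Visit 19.
    At 19: go left to 22.
      Visit 22.
      At 22: no left child.
      At 22: go right to 1.
        Visit 1.
        At 1: go left to 12.
          12 is a leaf — visit 12.
        At 1: go right to 38.
          38 is a leaf — visit 38.
    At 19: no right child.
  At 5: go right to 21.
    Visit 21.
    At 21: no left child.
    At 21: go right to 6.
      Visit 6.
      At 6: no left child.
      At 6: go right to 39.
        39 is a leaf — visit 39.
Full pre-order sequence: 28, 33, 34, 16, 5, 19, 22, 1, 12, 38, 21, 6, 39.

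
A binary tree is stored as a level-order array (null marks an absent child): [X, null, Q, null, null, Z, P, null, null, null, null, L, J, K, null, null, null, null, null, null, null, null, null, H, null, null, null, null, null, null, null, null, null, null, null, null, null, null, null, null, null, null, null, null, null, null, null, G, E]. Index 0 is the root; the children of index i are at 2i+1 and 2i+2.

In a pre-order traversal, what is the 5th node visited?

Pre-order visits the node, then its left subtree, then its right subtree.
Visit X.
At X: no left child.
At X: go right to Q.
  Visit Q.
  At Q: go left to Z.
    Visit Z.
    At Z: go left to L.
      Visit L.
      At L: go left to H.
        Visit H.
        At H: go left to G.
          G is a leaf — visit G.
        At H: go right to E.
          E is a leaf — visit E.
      At L: no right child.
    At Z: go right to J.
      J is a leaf — visit J.
  At Q: go right to P.
    Visit P.
    At P: go left to K.
      K is a leaf — visit K.
    At P: no right child.
Full pre-order sequence: X, Q, Z, L, H, G, E, J, P, K.

H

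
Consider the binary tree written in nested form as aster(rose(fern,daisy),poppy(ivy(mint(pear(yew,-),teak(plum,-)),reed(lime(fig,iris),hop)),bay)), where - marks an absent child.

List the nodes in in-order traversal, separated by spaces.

fern rose daisy aster yew pear mint plum teak ivy fig lime iris reed hop poppy bay

In-order visits the left subtree, then the node, then the right subtree.
At aster: go left to rose.
  At rose: go left to fern.
    fern is a leaf — visit fern.
  Visit rose.
  At rose: go right to daisy.
    daisy is a leaf — visit daisy.
Visit aster.
At aster: go right to poppy.
  At poppy: go left to ivy.
    At ivy: go left to mint.
      At mint: go left to pear.
        At pear: go left to yew.
          yew is a leaf — visit yew.
        Visit pear.
        At pear: no right child.
      Visit mint.
      At mint: go right to teak.
        At teak: go left to plum.
          plum is a leaf — visit plum.
        Visit teak.
        At teak: no right child.
    Visit ivy.
    At ivy: go right to reed.
      At reed: go left to lime.
        At lime: go left to fig.
          fig is a leaf — visit fig.
        Visit lime.
        At lime: go right to iris.
          iris is a leaf — visit iris.
      Visit reed.
      At reed: go right to hop.
        hop is a leaf — visit hop.
  Visit poppy.
  At poppy: go right to bay.
    bay is a leaf — visit bay.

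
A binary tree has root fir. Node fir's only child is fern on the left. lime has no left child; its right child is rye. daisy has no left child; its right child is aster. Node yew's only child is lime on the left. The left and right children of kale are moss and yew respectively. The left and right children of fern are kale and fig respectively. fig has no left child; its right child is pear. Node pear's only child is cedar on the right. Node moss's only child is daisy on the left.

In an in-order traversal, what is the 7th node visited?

yew

In-order visits the left subtree, then the node, then the right subtree.
At fir: go left to fern.
  At fern: go left to kale.
    At kale: go left to moss.
      At moss: go left to daisy.
        At daisy: no left child.
        Visit daisy.
        At daisy: go right to aster.
          aster is a leaf — visit aster.
      Visit moss.
      At moss: no right child.
    Visit kale.
    At kale: go right to yew.
      At yew: go left to lime.
        At lime: no left child.
        Visit lime.
        At lime: go right to rye.
          rye is a leaf — visit rye.
      Visit yew.
      At yew: no right child.
  Visit fern.
  At fern: go right to fig.
    At fig: no left child.
    Visit fig.
    At fig: go right to pear.
      At pear: no left child.
      Visit pear.
      At pear: go right to cedar.
        cedar is a leaf — visit cedar.
Visit fir.
At fir: no right child.
Full in-order sequence: daisy, aster, moss, kale, lime, rye, yew, fern, fig, pear, cedar, fir.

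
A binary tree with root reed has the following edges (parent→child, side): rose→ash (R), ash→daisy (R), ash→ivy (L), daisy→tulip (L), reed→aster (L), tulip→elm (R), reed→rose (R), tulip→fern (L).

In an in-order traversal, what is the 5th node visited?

ash

In-order visits the left subtree, then the node, then the right subtree.
At reed: go left to aster.
  aster is a leaf — visit aster.
Visit reed.
At reed: go right to rose.
  At rose: no left child.
  Visit rose.
  At rose: go right to ash.
    At ash: go left to ivy.
      ivy is a leaf — visit ivy.
    Visit ash.
    At ash: go right to daisy.
      At daisy: go left to tulip.
        At tulip: go left to fern.
          fern is a leaf — visit fern.
        Visit tulip.
        At tulip: go right to elm.
          elm is a leaf — visit elm.
      Visit daisy.
      At daisy: no right child.
Full in-order sequence: aster, reed, rose, ivy, ash, fern, tulip, elm, daisy.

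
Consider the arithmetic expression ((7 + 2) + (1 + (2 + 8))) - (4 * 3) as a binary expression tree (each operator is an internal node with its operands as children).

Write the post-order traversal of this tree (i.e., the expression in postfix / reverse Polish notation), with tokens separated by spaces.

Post-order on an expression tree gives postfix notation: for each operator, emit left operand, right operand, then the operator.

7 2 + 1 2 8 + + + 4 3 * -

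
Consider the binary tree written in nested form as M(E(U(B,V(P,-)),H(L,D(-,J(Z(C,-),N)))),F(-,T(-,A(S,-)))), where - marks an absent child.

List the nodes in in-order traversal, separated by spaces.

In-order visits the left subtree, then the node, then the right subtree.
At M: go left to E.
  At E: go left to U.
    At U: go left to B.
      B is a leaf — visit B.
    Visit U.
    At U: go right to V.
      At V: go left to P.
        P is a leaf — visit P.
      Visit V.
      At V: no right child.
  Visit E.
  At E: go right to H.
    At H: go left to L.
      L is a leaf — visit L.
    Visit H.
    At H: go right to D.
      At D: no left child.
      Visit D.
      At D: go right to J.
        At J: go left to Z.
          At Z: go left to C.
            C is a leaf — visit C.
          Visit Z.
          At Z: no right child.
        Visit J.
        At J: go right to N.
          N is a leaf — visit N.
Visit M.
At M: go right to F.
  At F: no left child.
  Visit F.
  At F: go right to T.
    At T: no left child.
    Visit T.
    At T: go right to A.
      At A: go left to S.
        S is a leaf — visit S.
      Visit A.
      At A: no right child.

B U P V E L H D C Z J N M F T S A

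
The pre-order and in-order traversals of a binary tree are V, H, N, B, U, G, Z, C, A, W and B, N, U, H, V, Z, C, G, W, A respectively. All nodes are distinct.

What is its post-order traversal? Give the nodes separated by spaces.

B U N H C Z W A G V

The first element of pre-order is the root; it splits in-order into left and right subtrees.
Root V: left subtree has 4 nodes {B, N, U, H}, right has 5 {Z, C, G, W, A}.
  Root H: left subtree has 3 nodes {B, N, U}, right has 0 { }.
    Root N: left subtree has 1 node {B}, right has 1 {U}.
  Root G: left subtree has 2 nodes {Z, C}, right has 2 {W, A}.
    Root Z: left subtree has 0 nodes { }, right has 1 {C}.
    Root A: left subtree has 1 node {W}, right has 0 { }.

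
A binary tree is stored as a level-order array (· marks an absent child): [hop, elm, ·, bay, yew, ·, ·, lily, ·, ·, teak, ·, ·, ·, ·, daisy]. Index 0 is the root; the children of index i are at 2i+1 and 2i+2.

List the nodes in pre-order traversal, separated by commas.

Pre-order visits the node, then its left subtree, then its right subtree.
Visit hop.
At hop: go left to elm.
  Visit elm.
  At elm: go left to bay.
    Visit bay.
    At bay: go left to lily.
      Visit lily.
      At lily: go left to daisy.
        daisy is a leaf — visit daisy.
      At lily: no right child.
    At bay: no right child.
  At elm: go right to yew.
    Visit yew.
    At yew: no left child.
    At yew: go right to teak.
      teak is a leaf — visit teak.
At hop: no right child.

hop, elm, bay, lily, daisy, yew, teak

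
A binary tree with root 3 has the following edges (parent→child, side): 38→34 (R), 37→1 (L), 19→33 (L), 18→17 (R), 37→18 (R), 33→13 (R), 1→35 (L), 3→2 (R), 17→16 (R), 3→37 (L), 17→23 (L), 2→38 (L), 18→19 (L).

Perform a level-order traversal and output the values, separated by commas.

3, 37, 2, 1, 18, 38, 35, 19, 17, 34, 33, 23, 16, 13

Level-order visits nodes level by level from the root, left to right within each level.
Level 0: 3
Level 1: 37, 2
Level 2: 1, 18, 38
Level 3: 35, 19, 17, 34
Level 4: 33, 23, 16
Level 5: 13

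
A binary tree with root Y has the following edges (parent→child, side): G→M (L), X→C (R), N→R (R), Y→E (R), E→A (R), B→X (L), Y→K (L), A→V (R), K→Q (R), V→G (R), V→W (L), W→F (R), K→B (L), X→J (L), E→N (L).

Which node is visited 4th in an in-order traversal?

In-order visits the left subtree, then the node, then the right subtree.
At Y: go left to K.
  At K: go left to B.
    At B: go left to X.
      At X: go left to J.
        J is a leaf — visit J.
      Visit X.
      At X: go right to C.
        C is a leaf — visit C.
    Visit B.
    At B: no right child.
  Visit K.
  At K: go right to Q.
    Q is a leaf — visit Q.
Visit Y.
At Y: go right to E.
  At E: go left to N.
    At N: no left child.
    Visit N.
    At N: go right to R.
      R is a leaf — visit R.
  Visit E.
  At E: go right to A.
    At A: no left child.
    Visit A.
    At A: go right to V.
      At V: go left to W.
        At W: no left child.
        Visit W.
        At W: go right to F.
          F is a leaf — visit F.
      Visit V.
      At V: go right to G.
        At G: go left to M.
          M is a leaf — visit M.
        Visit G.
        At G: no right child.
Full in-order sequence: J, X, C, B, K, Q, Y, N, R, E, A, W, F, V, M, G.

B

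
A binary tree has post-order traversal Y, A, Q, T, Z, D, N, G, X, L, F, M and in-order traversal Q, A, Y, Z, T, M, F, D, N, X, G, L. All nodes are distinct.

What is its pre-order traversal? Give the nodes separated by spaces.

M Z Q A Y T F L X N D G

The last element of post-order is the root; it splits in-order into left and right subtrees.
Root M: left subtree has 5 nodes {Q, A, Y, Z, T}, right has 6 {F, D, N, X, G, L}.
  Root Z: left subtree has 3 nodes {Q, A, Y}, right has 1 {T}.
    Root Q: left subtree has 0 nodes { }, right has 2 {A, Y}.
      Root A: left subtree has 0 nodes { }, right has 1 {Y}.
  Root F: left subtree has 0 nodes { }, right has 5 {D, N, X, G, L}.
    Root L: left subtree has 4 nodes {D, N, X, G}, right has 0 { }.
      Root X: left subtree has 2 nodes {D, N}, right has 1 {G}.
        Root N: left subtree has 1 node {D}, right has 0 { }.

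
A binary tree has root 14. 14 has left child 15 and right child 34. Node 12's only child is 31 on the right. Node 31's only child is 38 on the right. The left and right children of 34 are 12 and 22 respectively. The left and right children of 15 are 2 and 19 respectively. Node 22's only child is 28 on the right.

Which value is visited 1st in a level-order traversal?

Level-order visits nodes level by level from the root, left to right within each level.
Level 0: 14
Level 1: 15, 34
Level 2: 2, 19, 12, 22
Level 3: 31, 28
Level 4: 38
Full level-order sequence: 14, 15, 34, 2, 19, 12, 22, 31, 28, 38.

14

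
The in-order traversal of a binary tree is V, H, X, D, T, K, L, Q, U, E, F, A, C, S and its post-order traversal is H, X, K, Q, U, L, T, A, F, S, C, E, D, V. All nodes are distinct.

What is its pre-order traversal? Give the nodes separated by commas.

The last element of post-order is the root; it splits in-order into left and right subtrees.
Root V: left subtree has 0 nodes { }, right has 13 {H, X, D, T, K, L, Q, U, E, F, A, C, S}.
  Root D: left subtree has 2 nodes {H, X}, right has 10 {T, K, L, Q, U, E, F, A, C, S}.
    Root X: left subtree has 1 node {H}, right has 0 { }.
    Root E: left subtree has 5 nodes {T, K, L, Q, U}, right has 4 {F, A, C, S}.
      Root T: left subtree has 0 nodes { }, right has 4 {K, L, Q, U}.
        Root L: left subtree has 1 node {K}, right has 2 {Q, U}.
          Root U: left subtree has 1 node {Q}, right has 0 { }.
      Root C: left subtree has 2 nodes {F, A}, right has 1 {S}.
        Root F: left subtree has 0 nodes { }, right has 1 {A}.

V, D, X, H, E, T, L, K, U, Q, C, F, A, S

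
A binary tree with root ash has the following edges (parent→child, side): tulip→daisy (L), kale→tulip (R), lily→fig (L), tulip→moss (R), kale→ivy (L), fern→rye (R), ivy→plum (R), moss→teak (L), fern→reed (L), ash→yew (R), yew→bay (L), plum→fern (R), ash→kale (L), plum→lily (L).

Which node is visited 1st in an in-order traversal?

In-order visits the left subtree, then the node, then the right subtree.
At ash: go left to kale.
  At kale: go left to ivy.
    At ivy: no left child.
    Visit ivy.
    At ivy: go right to plum.
      At plum: go left to lily.
        At lily: go left to fig.
          fig is a leaf — visit fig.
        Visit lily.
        At lily: no right child.
      Visit plum.
      At plum: go right to fern.
        At fern: go left to reed.
          reed is a leaf — visit reed.
        Visit fern.
        At fern: go right to rye.
          rye is a leaf — visit rye.
  Visit kale.
  At kale: go right to tulip.
    At tulip: go left to daisy.
      daisy is a leaf — visit daisy.
    Visit tulip.
    At tulip: go right to moss.
      At moss: go left to teak.
        teak is a leaf — visit teak.
      Visit moss.
      At moss: no right child.
Visit ash.
At ash: go right to yew.
  At yew: go left to bay.
    bay is a leaf — visit bay.
  Visit yew.
  At yew: no right child.
Full in-order sequence: ivy, fig, lily, plum, reed, fern, rye, kale, daisy, tulip, teak, moss, ash, bay, yew.

ivy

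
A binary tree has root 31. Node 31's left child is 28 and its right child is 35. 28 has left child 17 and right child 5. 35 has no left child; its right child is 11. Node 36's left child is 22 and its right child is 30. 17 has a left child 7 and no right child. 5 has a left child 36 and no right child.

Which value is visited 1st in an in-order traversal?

7

In-order visits the left subtree, then the node, then the right subtree.
At 31: go left to 28.
  At 28: go left to 17.
    At 17: go left to 7.
      7 is a leaf — visit 7.
    Visit 17.
    At 17: no right child.
  Visit 28.
  At 28: go right to 5.
    At 5: go left to 36.
      At 36: go left to 22.
        22 is a leaf — visit 22.
      Visit 36.
      At 36: go right to 30.
        30 is a leaf — visit 30.
    Visit 5.
    At 5: no right child.
Visit 31.
At 31: go right to 35.
  At 35: no left child.
  Visit 35.
  At 35: go right to 11.
    11 is a leaf — visit 11.
Full in-order sequence: 7, 17, 28, 22, 36, 30, 5, 31, 35, 11.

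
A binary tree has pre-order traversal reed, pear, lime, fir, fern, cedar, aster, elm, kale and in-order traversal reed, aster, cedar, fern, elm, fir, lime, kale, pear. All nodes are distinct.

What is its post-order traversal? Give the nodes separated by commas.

The first element of pre-order is the root; it splits in-order into left and right subtrees.
Root reed: left subtree has 0 nodes { }, right has 8 {aster, cedar, fern, elm, fir, lime, kale, pear}.
  Root pear: left subtree has 7 nodes {aster, cedar, fern, elm, fir, lime, kale}, right has 0 { }.
    Root lime: left subtree has 5 nodes {aster, cedar, fern, elm, fir}, right has 1 {kale}.
      Root fir: left subtree has 4 nodes {aster, cedar, fern, elm}, right has 0 { }.
        Root fern: left subtree has 2 nodes {aster, cedar}, right has 1 {elm}.
          Root cedar: left subtree has 1 node {aster}, right has 0 { }.

aster, cedar, elm, fern, fir, kale, lime, pear, reed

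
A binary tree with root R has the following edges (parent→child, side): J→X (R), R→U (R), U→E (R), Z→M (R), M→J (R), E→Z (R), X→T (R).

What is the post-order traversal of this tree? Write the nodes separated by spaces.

T X J M Z E U R

Post-order visits the left subtree, then the right subtree, then the node.
At R: no left child.
At R: go right to U.
  At U: no left child.
  At U: go right to E.
    At E: no left child.
    At E: go right to Z.
      At Z: no left child.
      At Z: go right to M.
        At M: no left child.
        At M: go right to J.
          At J: no left child.
          At J: go right to X.
            At X: no left child.
            At X: go right to T.
              T is a leaf — visit T.
            Visit X.
          Visit J.
        Visit M.
      Visit Z.
    Visit E.
  Visit U.
Visit R.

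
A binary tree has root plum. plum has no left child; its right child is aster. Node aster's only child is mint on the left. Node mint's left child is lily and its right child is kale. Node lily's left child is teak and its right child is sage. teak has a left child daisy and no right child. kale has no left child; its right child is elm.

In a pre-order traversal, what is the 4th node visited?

lily

Pre-order visits the node, then its left subtree, then its right subtree.
Visit plum.
At plum: no left child.
At plum: go right to aster.
  Visit aster.
  At aster: go left to mint.
    Visit mint.
    At mint: go left to lily.
      Visit lily.
      At lily: go left to teak.
        Visit teak.
        At teak: go left to daisy.
          daisy is a leaf — visit daisy.
        At teak: no right child.
      At lily: go right to sage.
        sage is a leaf — visit sage.
    At mint: go right to kale.
      Visit kale.
      At kale: no left child.
      At kale: go right to elm.
        elm is a leaf — visit elm.
  At aster: no right child.
Full pre-order sequence: plum, aster, mint, lily, teak, daisy, sage, kale, elm.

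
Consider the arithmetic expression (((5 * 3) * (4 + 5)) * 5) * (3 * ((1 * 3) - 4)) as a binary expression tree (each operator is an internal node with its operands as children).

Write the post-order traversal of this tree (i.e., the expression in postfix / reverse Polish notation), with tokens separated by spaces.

Post-order on an expression tree gives postfix notation: for each operator, emit left operand, right operand, then the operator.

5 3 * 4 5 + * 5 * 3 1 3 * 4 - * *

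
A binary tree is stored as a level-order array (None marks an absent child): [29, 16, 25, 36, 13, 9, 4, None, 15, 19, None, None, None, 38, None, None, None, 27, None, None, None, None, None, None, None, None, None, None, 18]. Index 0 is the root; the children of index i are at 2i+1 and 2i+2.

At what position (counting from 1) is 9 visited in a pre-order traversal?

9

Pre-order visits the node, then its left subtree, then its right subtree.
Visit 29.
At 29: go left to 16.
  Visit 16.
  At 16: go left to 36.
    Visit 36.
    At 36: no left child.
    At 36: go right to 15.
      Visit 15.
      At 15: go left to 27.
        27 is a leaf — visit 27.
      At 15: no right child.
  At 16: go right to 13.
    Visit 13.
    At 13: go left to 19.
      19 is a leaf — visit 19.
    At 13: no right child.
At 29: go right to 25.
  Visit 25.
  At 25: go left to 9.
    9 is a leaf — visit 9.
  At 25: go right to 4.
    Visit 4.
    At 4: go left to 38.
      Visit 38.
      At 38: no left child.
      At 38: go right to 18.
        18 is a leaf — visit 18.
    At 4: no right child.
Full pre-order sequence: 29, 16, 36, 15, 27, 13, 19, 25, 9, 4, 38, 18.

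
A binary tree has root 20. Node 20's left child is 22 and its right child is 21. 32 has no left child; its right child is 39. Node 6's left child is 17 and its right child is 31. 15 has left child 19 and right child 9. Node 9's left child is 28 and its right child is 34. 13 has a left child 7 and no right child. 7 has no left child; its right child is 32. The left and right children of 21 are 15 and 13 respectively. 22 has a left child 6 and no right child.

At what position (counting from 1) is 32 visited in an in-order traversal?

In-order visits the left subtree, then the node, then the right subtree.
At 20: go left to 22.
  At 22: go left to 6.
    At 6: go left to 17.
      17 is a leaf — visit 17.
    Visit 6.
    At 6: go right to 31.
      31 is a leaf — visit 31.
  Visit 22.
  At 22: no right child.
Visit 20.
At 20: go right to 21.
  At 21: go left to 15.
    At 15: go left to 19.
      19 is a leaf — visit 19.
    Visit 15.
    At 15: go right to 9.
      At 9: go left to 28.
        28 is a leaf — visit 28.
      Visit 9.
      At 9: go right to 34.
        34 is a leaf — visit 34.
  Visit 21.
  At 21: go right to 13.
    At 13: go left to 7.
      At 7: no left child.
      Visit 7.
      At 7: go right to 32.
        At 32: no left child.
        Visit 32.
        At 32: go right to 39.
          39 is a leaf — visit 39.
    Visit 13.
    At 13: no right child.
Full in-order sequence: 17, 6, 31, 22, 20, 19, 15, 28, 9, 34, 21, 7, 32, 39, 13.

13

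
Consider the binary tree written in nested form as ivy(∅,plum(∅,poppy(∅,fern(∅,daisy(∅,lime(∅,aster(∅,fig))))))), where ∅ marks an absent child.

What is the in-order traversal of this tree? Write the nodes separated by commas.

In-order visits the left subtree, then the node, then the right subtree.
At ivy: no left child.
Visit ivy.
At ivy: go right to plum.
  At plum: no left child.
  Visit plum.
  At plum: go right to poppy.
    At poppy: no left child.
    Visit poppy.
    At poppy: go right to fern.
      At fern: no left child.
      Visit fern.
      At fern: go right to daisy.
        At daisy: no left child.
        Visit daisy.
        At daisy: go right to lime.
          At lime: no left child.
          Visit lime.
          At lime: go right to aster.
            At aster: no left child.
            Visit aster.
            At aster: go right to fig.
              fig is a leaf — visit fig.

ivy, plum, poppy, fern, daisy, lime, aster, fig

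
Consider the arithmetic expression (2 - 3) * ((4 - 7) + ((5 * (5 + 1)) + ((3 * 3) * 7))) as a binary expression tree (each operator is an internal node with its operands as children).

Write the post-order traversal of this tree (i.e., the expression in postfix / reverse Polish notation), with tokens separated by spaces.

2 3 - 4 7 - 5 5 1 + * 3 3 * 7 * + + *

Post-order on an expression tree gives postfix notation: for each operator, emit left operand, right operand, then the operator.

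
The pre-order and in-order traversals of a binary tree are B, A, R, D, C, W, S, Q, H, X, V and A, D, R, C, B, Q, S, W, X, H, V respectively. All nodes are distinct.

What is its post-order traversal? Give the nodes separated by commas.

The first element of pre-order is the root; it splits in-order into left and right subtrees.
Root B: left subtree has 4 nodes {A, D, R, C}, right has 6 {Q, S, W, X, H, V}.
  Root A: left subtree has 0 nodes { }, right has 3 {D, R, C}.
    Root R: left subtree has 1 node {D}, right has 1 {C}.
  Root W: left subtree has 2 nodes {Q, S}, right has 3 {X, H, V}.
    Root S: left subtree has 1 node {Q}, right has 0 { }.
    Root H: left subtree has 1 node {X}, right has 1 {V}.

D, C, R, A, Q, S, X, V, H, W, B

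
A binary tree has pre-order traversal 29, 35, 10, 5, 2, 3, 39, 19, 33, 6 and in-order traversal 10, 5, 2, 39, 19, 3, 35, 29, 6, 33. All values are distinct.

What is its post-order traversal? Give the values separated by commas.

19, 39, 3, 2, 5, 10, 35, 6, 33, 29

The first element of pre-order is the root; it splits in-order into left and right subtrees.
Root 29: left subtree has 7 nodes {10, 5, 2, 39, 19, 3, 35}, right has 2 {6, 33}.
  Root 35: left subtree has 6 nodes {10, 5, 2, 39, 19, 3}, right has 0 { }.
    Root 10: left subtree has 0 nodes { }, right has 5 {5, 2, 39, 19, 3}.
      Root 5: left subtree has 0 nodes { }, right has 4 {2, 39, 19, 3}.
        Root 2: left subtree has 0 nodes { }, right has 3 {39, 19, 3}.
          Root 3: left subtree has 2 nodes {39, 19}, right has 0 { }.
            Root 39: left subtree has 0 nodes { }, right has 1 {19}.
  Root 33: left subtree has 1 node {6}, right has 0 { }.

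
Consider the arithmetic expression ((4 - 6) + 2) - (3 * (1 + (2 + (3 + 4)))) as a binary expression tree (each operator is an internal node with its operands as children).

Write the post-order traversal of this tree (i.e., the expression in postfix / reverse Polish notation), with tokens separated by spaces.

Post-order on an expression tree gives postfix notation: for each operator, emit left operand, right operand, then the operator.

4 6 - 2 + 3 1 2 3 4 + + + * -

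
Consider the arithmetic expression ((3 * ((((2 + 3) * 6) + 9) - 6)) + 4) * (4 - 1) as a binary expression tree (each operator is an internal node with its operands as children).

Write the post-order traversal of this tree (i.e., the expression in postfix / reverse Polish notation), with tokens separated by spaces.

3 2 3 + 6 * 9 + 6 - * 4 + 4 1 - *

Post-order on an expression tree gives postfix notation: for each operator, emit left operand, right operand, then the operator.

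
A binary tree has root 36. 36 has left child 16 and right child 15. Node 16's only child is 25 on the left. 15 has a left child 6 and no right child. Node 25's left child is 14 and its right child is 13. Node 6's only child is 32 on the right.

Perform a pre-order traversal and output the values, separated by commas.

36, 16, 25, 14, 13, 15, 6, 32

Pre-order visits the node, then its left subtree, then its right subtree.
Visit 36.
At 36: go left to 16.
  Visit 16.
  At 16: go left to 25.
    Visit 25.
    At 25: go left to 14.
      14 is a leaf — visit 14.
    At 25: go right to 13.
      13 is a leaf — visit 13.
  At 16: no right child.
At 36: go right to 15.
  Visit 15.
  At 15: go left to 6.
    Visit 6.
    At 6: no left child.
    At 6: go right to 32.
      32 is a leaf — visit 32.
  At 15: no right child.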